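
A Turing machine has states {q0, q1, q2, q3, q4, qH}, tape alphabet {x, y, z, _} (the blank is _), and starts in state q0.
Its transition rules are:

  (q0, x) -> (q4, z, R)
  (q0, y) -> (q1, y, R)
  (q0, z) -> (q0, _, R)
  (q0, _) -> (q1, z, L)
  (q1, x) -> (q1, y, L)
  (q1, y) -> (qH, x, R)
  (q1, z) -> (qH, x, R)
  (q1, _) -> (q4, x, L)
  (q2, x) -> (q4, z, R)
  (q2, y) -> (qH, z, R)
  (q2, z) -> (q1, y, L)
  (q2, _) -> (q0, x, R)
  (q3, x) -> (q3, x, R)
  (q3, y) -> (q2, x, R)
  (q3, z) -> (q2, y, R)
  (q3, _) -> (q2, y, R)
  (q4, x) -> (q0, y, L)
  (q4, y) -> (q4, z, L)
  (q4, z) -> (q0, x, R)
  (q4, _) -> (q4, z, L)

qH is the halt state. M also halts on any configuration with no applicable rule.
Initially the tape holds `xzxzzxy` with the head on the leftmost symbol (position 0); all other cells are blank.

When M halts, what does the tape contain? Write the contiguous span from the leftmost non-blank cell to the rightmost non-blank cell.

zxxyzyxz

state=q0 head=0 tape=[x]zxzzxy_   (q0,x)→(q4,z,R)
state=q4 head=1 tape=z[z]xzzxy_   (q4,z)→(q0,x,R)
state=q0 head=2 tape=zx[x]zzxy_   (q0,x)→(q4,z,R)
state=q4 head=3 tape=zxz[z]zxy_   (q4,z)→(q0,x,R)
state=q0 head=4 tape=zxzx[z]xy_   (q0,z)→(q0,_,R)
state=q0 head=5 tape=zxzx_[x]y_   (q0,x)→(q4,z,R)
state=q4 head=6 tape=zxzx_z[y]_   (q4,y)→(q4,z,L)
state=q4 head=5 tape=zxzx_[z]z_   (q4,z)→(q0,x,R)
state=q0 head=6 tape=zxzx_x[z]_   (q0,z)→(q0,_,R)
state=q0 head=7 tape=zxzx_x_[_]   (q0,_)→(q1,z,L)
state=q1 head=6 tape=zxzx_x[_]z   (q1,_)→(q4,x,L)
state=q4 head=5 tape=zxzx_[x]xz   (q4,x)→(q0,y,L)
state=q0 head=4 tape=zxzx[_]yxz   (q0,_)→(q1,z,L)
state=q1 head=3 tape=zxz[x]zyxz   (q1,x)→(q1,y,L)
state=q1 head=2 tape=zx[z]yzyxz   (q1,z)→(qH,x,R)
state=qH head=3 tape=zxx[y]zyxz
The non-blank tape span at halt is zxxyzyxz.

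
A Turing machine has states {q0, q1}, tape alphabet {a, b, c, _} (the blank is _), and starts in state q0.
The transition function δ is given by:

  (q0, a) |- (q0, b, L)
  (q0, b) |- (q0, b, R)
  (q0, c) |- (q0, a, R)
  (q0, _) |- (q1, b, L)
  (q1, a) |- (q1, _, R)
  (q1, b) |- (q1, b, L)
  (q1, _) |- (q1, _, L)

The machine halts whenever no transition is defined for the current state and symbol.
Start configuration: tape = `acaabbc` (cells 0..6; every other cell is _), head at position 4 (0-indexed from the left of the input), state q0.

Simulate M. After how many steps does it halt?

15

state=q0 head=4 tape=acaa[b]bc_   (q0,b)→(q0,b,R)
state=q0 head=5 tape=acaab[b]c_   (q0,b)→(q0,b,R)
state=q0 head=6 tape=acaabb[c]_   (q0,c)→(q0,a,R)
state=q0 head=7 tape=acaabba[_]   (q0,_)→(q1,b,L)
state=q1 head=6 tape=acaabb[a]b   (q1,a)→(q1,_,R)
state=q1 head=7 tape=acaabb_[b]   (q1,b)→(q1,b,L)
state=q1 head=6 tape=acaabb[_]b   (q1,_)→(q1,_,L)
state=q1 head=5 tape=acaab[b]_b   (q1,b)→(q1,b,L)
state=q1 head=4 tape=acaa[b]b_b   (q1,b)→(q1,b,L)
state=q1 head=3 tape=aca[a]bb_b   (q1,a)→(q1,_,R)
state=q1 head=4 tape=aca_[b]b_b   (q1,b)→(q1,b,L)
state=q1 head=3 tape=aca[_]bb_b   (q1,_)→(q1,_,L)
state=q1 head=2 tape=ac[a]_bb_b   (q1,a)→(q1,_,R)
state=q1 head=3 tape=ac_[_]bb_b   (q1,_)→(q1,_,L)
state=q1 head=2 tape=ac[_]_bb_b   (q1,_)→(q1,_,L)
state=q1 head=1 tape=a[c]__bb_b
M halts after 15 transitions.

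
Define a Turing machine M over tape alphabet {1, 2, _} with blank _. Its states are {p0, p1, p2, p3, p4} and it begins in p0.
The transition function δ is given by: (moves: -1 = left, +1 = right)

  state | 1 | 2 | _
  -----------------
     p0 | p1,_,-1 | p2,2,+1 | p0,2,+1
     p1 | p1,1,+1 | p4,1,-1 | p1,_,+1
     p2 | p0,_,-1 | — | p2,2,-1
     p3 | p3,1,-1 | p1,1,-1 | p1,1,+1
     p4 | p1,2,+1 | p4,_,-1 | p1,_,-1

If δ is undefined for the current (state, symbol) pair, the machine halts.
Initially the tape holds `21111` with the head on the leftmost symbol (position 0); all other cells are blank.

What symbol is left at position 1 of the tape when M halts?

p0 | [2]1111   read 2 → write 2, move +1, go to p2
p2 | 2[1]111   read 1 → write _, move -1, go to p0
p0 | [2]_111   read 2 → write 2, move +1, go to p2
p2 | 2[_]111   read _ → write 2, move -1, go to p2
p2 | [2]2111
Cell 1 holds 2 when M halts.

2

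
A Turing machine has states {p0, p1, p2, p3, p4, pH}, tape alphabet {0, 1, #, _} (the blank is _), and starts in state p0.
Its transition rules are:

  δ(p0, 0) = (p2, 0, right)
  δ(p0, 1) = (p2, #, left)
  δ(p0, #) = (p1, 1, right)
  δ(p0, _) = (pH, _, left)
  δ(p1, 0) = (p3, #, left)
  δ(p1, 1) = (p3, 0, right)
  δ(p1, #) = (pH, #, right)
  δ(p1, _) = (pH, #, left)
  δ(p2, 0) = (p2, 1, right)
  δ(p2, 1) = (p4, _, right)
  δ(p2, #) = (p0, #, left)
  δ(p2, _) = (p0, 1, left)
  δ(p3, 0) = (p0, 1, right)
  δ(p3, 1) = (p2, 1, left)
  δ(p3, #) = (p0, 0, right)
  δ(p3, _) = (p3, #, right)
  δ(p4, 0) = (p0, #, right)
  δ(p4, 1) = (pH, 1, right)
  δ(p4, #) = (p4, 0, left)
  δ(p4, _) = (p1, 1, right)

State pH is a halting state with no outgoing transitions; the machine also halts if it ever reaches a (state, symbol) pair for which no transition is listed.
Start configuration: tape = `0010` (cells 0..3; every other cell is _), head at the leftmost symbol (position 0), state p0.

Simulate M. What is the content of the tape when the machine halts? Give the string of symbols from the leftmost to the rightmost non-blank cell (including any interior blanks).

p0 | [0]010_   read 0 → write 0, move right, go to p2
p2 | 0[0]10_   read 0 → write 1, move right, go to p2
p2 | 01[1]0_   read 1 → write _, move right, go to p4
p4 | 01_[0]_   read 0 → write #, move right, go to p0
p0 | 01_#[_]   read _ → write _, move left, go to pH
pH | 01_[#]_
The non-blank tape span at halt is 01_#.

01_#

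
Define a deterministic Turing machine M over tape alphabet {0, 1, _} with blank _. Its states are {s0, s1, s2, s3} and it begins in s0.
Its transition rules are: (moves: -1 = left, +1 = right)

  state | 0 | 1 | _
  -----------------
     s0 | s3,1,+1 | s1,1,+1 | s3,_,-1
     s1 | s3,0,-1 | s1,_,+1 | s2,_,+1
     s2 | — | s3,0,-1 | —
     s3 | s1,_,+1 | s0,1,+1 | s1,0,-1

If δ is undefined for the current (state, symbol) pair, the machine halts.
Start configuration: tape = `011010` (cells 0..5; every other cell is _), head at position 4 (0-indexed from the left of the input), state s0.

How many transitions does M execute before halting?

29

state=s0 head=4 tape=__0110[1]0_   (s0,1)→(s1,1,+1)
state=s1 head=5 tape=__01101[0]_   (s1,0)→(s3,0,-1)
state=s3 head=4 tape=__0110[1]0_   (s3,1)→(s0,1,+1)
state=s0 head=5 tape=__01101[0]_   (s0,0)→(s3,1,+1)
state=s3 head=6 tape=__011011[_]   (s3,_)→(s1,0,-1)
state=s1 head=5 tape=__01101[1]0   (s1,1)→(s1,_,+1)
state=s1 head=6 tape=__01101_[0]   (s1,0)→(s3,0,-1)
state=s3 head=5 tape=__01101[_]0   (s3,_)→(s1,0,-1)
state=s1 head=4 tape=__0110[1]00   (s1,1)→(s1,_,+1)
state=s1 head=5 tape=__0110_[0]0   (s1,0)→(s3,0,-1)
state=s3 head=4 tape=__0110[_]00   (s3,_)→(s1,0,-1)
state=s1 head=3 tape=__011[0]000   (s1,0)→(s3,0,-1)
state=s3 head=2 tape=__01[1]0000   (s3,1)→(s0,1,+1)
state=s0 head=3 tape=__011[0]000   (s0,0)→(s3,1,+1)
state=s3 head=4 tape=__0111[0]00   (s3,0)→(s1,_,+1)
state=s1 head=5 tape=__0111_[0]0   (s1,0)→(s3,0,-1)
state=s3 head=4 tape=__0111[_]00   (s3,_)→(s1,0,-1)
state=s1 head=3 tape=__011[1]000   (s1,1)→(s1,_,+1)
state=s1 head=4 tape=__011_[0]00   (s1,0)→(s3,0,-1)
state=s3 head=3 tape=__011[_]000   (s3,_)→(s1,0,-1)
state=s1 head=2 tape=__01[1]0000   (s1,1)→(s1,_,+1)
state=s1 head=3 tape=__01_[0]000   (s1,0)→(s3,0,-1)
state=s3 head=2 tape=__01[_]0000   (s3,_)→(s1,0,-1)
state=s1 head=1 tape=__0[1]00000   (s1,1)→(s1,_,+1)
state=s1 head=2 tape=__0_[0]0000   (s1,0)→(s3,0,-1)
state=s3 head=1 tape=__0[_]00000   (s3,_)→(s1,0,-1)
state=s1 head=0 tape=__[0]000000   (s1,0)→(s3,0,-1)
state=s3 head=-1 tape=_[_]0000000   (s3,_)→(s1,0,-1)
state=s1 head=-2 tape=[_]00000000   (s1,_)→(s2,_,+1)
state=s2 head=-1 tape=_[0]0000000
M halts after 29 transitions.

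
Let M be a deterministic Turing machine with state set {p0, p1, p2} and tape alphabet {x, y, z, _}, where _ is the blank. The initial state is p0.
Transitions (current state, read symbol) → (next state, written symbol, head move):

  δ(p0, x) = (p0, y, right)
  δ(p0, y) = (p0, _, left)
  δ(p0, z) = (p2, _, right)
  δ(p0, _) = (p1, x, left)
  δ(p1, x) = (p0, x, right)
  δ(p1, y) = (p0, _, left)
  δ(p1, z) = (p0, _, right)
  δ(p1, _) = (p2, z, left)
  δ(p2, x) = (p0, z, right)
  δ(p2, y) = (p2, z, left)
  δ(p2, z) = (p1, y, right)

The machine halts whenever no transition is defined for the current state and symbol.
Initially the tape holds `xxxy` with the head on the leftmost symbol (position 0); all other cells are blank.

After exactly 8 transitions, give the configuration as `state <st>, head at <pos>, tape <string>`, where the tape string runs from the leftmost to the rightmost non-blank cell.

state p1, head at -2, tape x

state=p0 head=0 tape=__[x]xxy   (p0,x)→(p0,y,right)
state=p0 head=1 tape=__y[x]xy   (p0,x)→(p0,y,right)
state=p0 head=2 tape=__yy[x]y   (p0,x)→(p0,y,right)
state=p0 head=3 tape=__yyy[y]   (p0,y)→(p0,_,left)
state=p0 head=2 tape=__yy[y]_   (p0,y)→(p0,_,left)
state=p0 head=1 tape=__y[y]__   (p0,y)→(p0,_,left)
state=p0 head=0 tape=__[y]___   (p0,y)→(p0,_,left)
state=p0 head=-1 tape=_[_]____   (p0,_)→(p1,x,left)
state=p1 head=-2 tape=[_]x____
After 8 steps: state p1, head at -2, tape x.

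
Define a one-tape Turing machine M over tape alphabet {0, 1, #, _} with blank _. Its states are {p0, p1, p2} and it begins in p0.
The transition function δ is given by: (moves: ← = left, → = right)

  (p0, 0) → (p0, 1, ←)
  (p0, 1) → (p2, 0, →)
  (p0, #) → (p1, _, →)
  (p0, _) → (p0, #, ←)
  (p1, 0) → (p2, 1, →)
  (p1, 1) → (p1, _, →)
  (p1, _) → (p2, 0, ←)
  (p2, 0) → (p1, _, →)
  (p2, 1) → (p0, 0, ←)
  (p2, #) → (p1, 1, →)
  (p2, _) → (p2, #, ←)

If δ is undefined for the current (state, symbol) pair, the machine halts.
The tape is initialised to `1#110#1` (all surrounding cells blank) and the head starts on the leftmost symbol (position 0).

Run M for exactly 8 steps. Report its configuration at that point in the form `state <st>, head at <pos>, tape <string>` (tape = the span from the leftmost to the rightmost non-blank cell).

p0 | [1]#110#1_   read 1 → write 0, move →, go to p2
p2 | 0[#]110#1_   read # → write 1, move →, go to p1
p1 | 01[1]10#1_   read 1 → write _, move →, go to p1
p1 | 01_[1]0#1_   read 1 → write _, move →, go to p1
p1 | 01__[0]#1_   read 0 → write 1, move →, go to p2
p2 | 01__1[#]1_   read # → write 1, move →, go to p1
p1 | 01__11[1]_   read 1 → write _, move →, go to p1
p1 | 01__11_[_]   read _ → write 0, move ←, go to p2
p2 | 01__11[_]0
After 8 steps: state p2, head at 6, tape 01__11_0.

state p2, head at 6, tape 01__11_0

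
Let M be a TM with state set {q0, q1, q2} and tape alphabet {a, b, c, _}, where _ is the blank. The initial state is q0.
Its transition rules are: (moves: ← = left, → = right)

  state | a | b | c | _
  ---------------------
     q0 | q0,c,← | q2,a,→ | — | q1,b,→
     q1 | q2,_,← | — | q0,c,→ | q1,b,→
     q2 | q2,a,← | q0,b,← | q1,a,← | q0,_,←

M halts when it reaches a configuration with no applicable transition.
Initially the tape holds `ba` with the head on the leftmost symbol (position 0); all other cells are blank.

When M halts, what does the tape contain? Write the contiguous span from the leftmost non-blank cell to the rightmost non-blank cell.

bcc_a

q0 | ___[b]a   read b → write a, move →, go to q2
q2 | ___a[a]   read a → write a, move ←, go to q2
q2 | ___[a]a   read a → write a, move ←, go to q2
q2 | __[_]aa   read _ → write _, move ←, go to q0
q0 | _[_]_aa   read _ → write b, move →, go to q1
q1 | _b[_]aa   read _ → write b, move →, go to q1
q1 | _bb[a]a   read a → write _, move ←, go to q2
q2 | _b[b]_a   read b → write b, move ←, go to q0
q0 | _[b]b_a   read b → write a, move →, go to q2
q2 | _a[b]_a   read b → write b, move ←, go to q0
q0 | _[a]b_a   read a → write c, move ←, go to q0
q0 | [_]cb_a   read _ → write b, move →, go to q1
q1 | b[c]b_a   read c → write c, move →, go to q0
q0 | bc[b]_a   read b → write a, move →, go to q2
q2 | bca[_]a   read _ → write _, move ←, go to q0
q0 | bc[a]_a   read a → write c, move ←, go to q0
q0 | b[c]c_a
The non-blank tape span at halt is bcc_a.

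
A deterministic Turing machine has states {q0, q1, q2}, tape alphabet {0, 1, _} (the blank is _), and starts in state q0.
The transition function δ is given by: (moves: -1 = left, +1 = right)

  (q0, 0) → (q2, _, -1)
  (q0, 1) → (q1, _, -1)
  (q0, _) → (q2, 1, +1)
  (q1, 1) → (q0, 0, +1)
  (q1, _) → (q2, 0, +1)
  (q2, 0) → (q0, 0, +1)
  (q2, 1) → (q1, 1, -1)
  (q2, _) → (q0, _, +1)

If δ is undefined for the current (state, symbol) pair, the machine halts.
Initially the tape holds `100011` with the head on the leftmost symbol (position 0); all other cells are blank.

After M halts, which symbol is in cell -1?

0

state=q0 head=0 tape=_[1]00011   (q0,1)→(q1,_,-1)
state=q1 head=-1 tape=[_]_00011   (q1,_)→(q2,0,+1)
state=q2 head=0 tape=0[_]00011   (q2,_)→(q0,_,+1)
state=q0 head=1 tape=0_[0]0011   (q0,0)→(q2,_,-1)
state=q2 head=0 tape=0[_]_0011   (q2,_)→(q0,_,+1)
state=q0 head=1 tape=0_[_]0011   (q0,_)→(q2,1,+1)
state=q2 head=2 tape=0_1[0]011   (q2,0)→(q0,0,+1)
state=q0 head=3 tape=0_10[0]11   (q0,0)→(q2,_,-1)
state=q2 head=2 tape=0_1[0]_11   (q2,0)→(q0,0,+1)
state=q0 head=3 tape=0_10[_]11   (q0,_)→(q2,1,+1)
state=q2 head=4 tape=0_101[1]1   (q2,1)→(q1,1,-1)
state=q1 head=3 tape=0_10[1]11   (q1,1)→(q0,0,+1)
state=q0 head=4 tape=0_100[1]1   (q0,1)→(q1,_,-1)
state=q1 head=3 tape=0_10[0]_1
Cell -1 holds 0 when M halts.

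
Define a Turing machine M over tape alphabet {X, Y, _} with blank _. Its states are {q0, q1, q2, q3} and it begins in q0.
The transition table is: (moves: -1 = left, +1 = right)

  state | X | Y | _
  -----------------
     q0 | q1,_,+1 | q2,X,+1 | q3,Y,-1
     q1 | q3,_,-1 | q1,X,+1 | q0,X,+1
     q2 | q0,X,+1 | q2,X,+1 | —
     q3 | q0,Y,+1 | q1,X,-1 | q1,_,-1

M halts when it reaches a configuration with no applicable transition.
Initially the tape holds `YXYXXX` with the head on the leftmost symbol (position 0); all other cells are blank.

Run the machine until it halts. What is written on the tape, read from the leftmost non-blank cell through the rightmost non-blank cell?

XX_XXYX

state=q0 head=0 tape=_[Y]XYXXX_   (q0,Y)→(q2,X,+1)
state=q2 head=1 tape=_X[X]YXXX_   (q2,X)→(q0,X,+1)
state=q0 head=2 tape=_XX[Y]XXX_   (q0,Y)→(q2,X,+1)
state=q2 head=3 tape=_XXX[X]XX_   (q2,X)→(q0,X,+1)
state=q0 head=4 tape=_XXXX[X]X_   (q0,X)→(q1,_,+1)
state=q1 head=5 tape=_XXXX_[X]_   (q1,X)→(q3,_,-1)
state=q3 head=4 tape=_XXXX[_]__   (q3,_)→(q1,_,-1)
state=q1 head=3 tape=_XXX[X]___   (q1,X)→(q3,_,-1)
state=q3 head=2 tape=_XX[X]____   (q3,X)→(q0,Y,+1)
state=q0 head=3 tape=_XXY[_]___   (q0,_)→(q3,Y,-1)
state=q3 head=2 tape=_XX[Y]Y___   (q3,Y)→(q1,X,-1)
state=q1 head=1 tape=_X[X]XY___   (q1,X)→(q3,_,-1)
state=q3 head=0 tape=_[X]_XY___   (q3,X)→(q0,Y,+1)
state=q0 head=1 tape=_Y[_]XY___   (q0,_)→(q3,Y,-1)
state=q3 head=0 tape=_[Y]YXY___   (q3,Y)→(q1,X,-1)
state=q1 head=-1 tape=[_]XYXY___   (q1,_)→(q0,X,+1)
state=q0 head=0 tape=X[X]YXY___   (q0,X)→(q1,_,+1)
state=q1 head=1 tape=X_[Y]XY___   (q1,Y)→(q1,X,+1)
state=q1 head=2 tape=X_X[X]Y___   (q1,X)→(q3,_,-1)
state=q3 head=1 tape=X_[X]_Y___   (q3,X)→(q0,Y,+1)
state=q0 head=2 tape=X_Y[_]Y___   (q0,_)→(q3,Y,-1)
state=q3 head=1 tape=X_[Y]YY___   (q3,Y)→(q1,X,-1)
state=q1 head=0 tape=X[_]XYY___   (q1,_)→(q0,X,+1)
state=q0 head=1 tape=XX[X]YY___   (q0,X)→(q1,_,+1)
state=q1 head=2 tape=XX_[Y]Y___   (q1,Y)→(q1,X,+1)
state=q1 head=3 tape=XX_X[Y]___   (q1,Y)→(q1,X,+1)
state=q1 head=4 tape=XX_XX[_]__   (q1,_)→(q0,X,+1)
state=q0 head=5 tape=XX_XXX[_]_   (q0,_)→(q3,Y,-1)
state=q3 head=4 tape=XX_XX[X]Y_   (q3,X)→(q0,Y,+1)
state=q0 head=5 tape=XX_XXY[Y]_   (q0,Y)→(q2,X,+1)
state=q2 head=6 tape=XX_XXYX[_]
The non-blank tape span at halt is XX_XXYX.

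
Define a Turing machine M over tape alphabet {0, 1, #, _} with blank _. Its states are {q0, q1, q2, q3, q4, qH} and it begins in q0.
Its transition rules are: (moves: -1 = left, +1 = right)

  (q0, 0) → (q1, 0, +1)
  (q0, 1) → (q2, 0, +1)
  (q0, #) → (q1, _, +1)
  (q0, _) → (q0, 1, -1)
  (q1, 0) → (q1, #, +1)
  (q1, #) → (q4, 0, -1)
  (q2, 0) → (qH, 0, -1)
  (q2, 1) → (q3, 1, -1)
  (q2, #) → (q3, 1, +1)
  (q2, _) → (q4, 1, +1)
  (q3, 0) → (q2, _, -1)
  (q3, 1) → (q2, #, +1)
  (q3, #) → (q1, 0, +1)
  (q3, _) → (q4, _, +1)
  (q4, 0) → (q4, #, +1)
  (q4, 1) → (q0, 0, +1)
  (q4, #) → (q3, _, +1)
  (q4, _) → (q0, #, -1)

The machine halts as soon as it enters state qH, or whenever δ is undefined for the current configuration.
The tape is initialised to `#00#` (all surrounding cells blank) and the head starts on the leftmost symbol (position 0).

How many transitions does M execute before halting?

state=q0 head=0 tape=[#]00#__   (q0,#)→(q1,_,+1)
state=q1 head=1 tape=_[0]0#__   (q1,0)→(q1,#,+1)
state=q1 head=2 tape=_#[0]#__   (q1,0)→(q1,#,+1)
state=q1 head=3 tape=_##[#]__   (q1,#)→(q4,0,-1)
state=q4 head=2 tape=_#[#]0__   (q4,#)→(q3,_,+1)
state=q3 head=3 tape=_#_[0]__   (q3,0)→(q2,_,-1)
state=q2 head=2 tape=_#[_]___   (q2,_)→(q4,1,+1)
state=q4 head=3 tape=_#1[_]__   (q4,_)→(q0,#,-1)
state=q0 head=2 tape=_#[1]#__   (q0,1)→(q2,0,+1)
state=q2 head=3 tape=_#0[#]__   (q2,#)→(q3,1,+1)
state=q3 head=4 tape=_#01[_]_   (q3,_)→(q4,_,+1)
state=q4 head=5 tape=_#01_[_]   (q4,_)→(q0,#,-1)
state=q0 head=4 tape=_#01[_]#   (q0,_)→(q0,1,-1)
state=q0 head=3 tape=_#0[1]1#   (q0,1)→(q2,0,+1)
state=q2 head=4 tape=_#00[1]#   (q2,1)→(q3,1,-1)
state=q3 head=3 tape=_#0[0]1#   (q3,0)→(q2,_,-1)
state=q2 head=2 tape=_#[0]_1#   (q2,0)→(qH,0,-1)
state=qH head=1 tape=_[#]0_1#
M halts after 17 transitions.

17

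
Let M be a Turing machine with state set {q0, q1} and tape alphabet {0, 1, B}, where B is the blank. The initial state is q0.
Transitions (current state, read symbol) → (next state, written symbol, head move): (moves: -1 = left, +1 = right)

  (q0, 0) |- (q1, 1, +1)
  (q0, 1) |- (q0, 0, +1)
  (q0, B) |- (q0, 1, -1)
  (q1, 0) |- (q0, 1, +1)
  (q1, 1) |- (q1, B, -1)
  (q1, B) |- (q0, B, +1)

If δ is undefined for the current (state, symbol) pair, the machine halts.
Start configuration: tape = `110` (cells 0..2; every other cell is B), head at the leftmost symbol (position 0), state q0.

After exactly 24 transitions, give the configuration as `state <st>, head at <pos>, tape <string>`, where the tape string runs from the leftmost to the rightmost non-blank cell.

state q0, head at 4, tape 00001

state=q0 head=0 tape=[1]10BBB   (q0,1)→(q0,0,+1)
state=q0 head=1 tape=0[1]0BBB   (q0,1)→(q0,0,+1)
state=q0 head=2 tape=00[0]BBB   (q0,0)→(q1,1,+1)
state=q1 head=3 tape=001[B]BB   (q1,B)→(q0,B,+1)
state=q0 head=4 tape=001B[B]B   (q0,B)→(q0,1,-1)
state=q0 head=3 tape=001[B]1B   (q0,B)→(q0,1,-1)
state=q0 head=2 tape=00[1]11B   (q0,1)→(q0,0,+1)
state=q0 head=3 tape=000[1]1B   (q0,1)→(q0,0,+1)
state=q0 head=4 tape=0000[1]B   (q0,1)→(q0,0,+1)
state=q0 head=5 tape=00000[B]   (q0,B)→(q0,1,-1)
state=q0 head=4 tape=0000[0]1   (q0,0)→(q1,1,+1)
state=q1 head=5 tape=00001[1]   (q1,1)→(q1,B,-1)
state=q1 head=4 tape=0000[1]B   (q1,1)→(q1,B,-1)
state=q1 head=3 tape=000[0]BB   (q1,0)→(q0,1,+1)
state=q0 head=4 tape=0001[B]B   (q0,B)→(q0,1,-1)
state=q0 head=3 tape=000[1]1B   (q0,1)→(q0,0,+1)
state=q0 head=4 tape=0000[1]B   (q0,1)→(q0,0,+1)
state=q0 head=5 tape=00000[B]   (q0,B)→(q0,1,-1)
state=q0 head=4 tape=0000[0]1   (q0,0)→(q1,1,+1)
state=q1 head=5 tape=00001[1]   (q1,1)→(q1,B,-1)
state=q1 head=4 tape=0000[1]B   (q1,1)→(q1,B,-1)
state=q1 head=3 tape=000[0]BB   (q1,0)→(q0,1,+1)
state=q0 head=4 tape=0001[B]B   (q0,B)→(q0,1,-1)
state=q0 head=3 tape=000[1]1B   (q0,1)→(q0,0,+1)
state=q0 head=4 tape=0000[1]B
After 24 steps: state q0, head at 4, tape 00001.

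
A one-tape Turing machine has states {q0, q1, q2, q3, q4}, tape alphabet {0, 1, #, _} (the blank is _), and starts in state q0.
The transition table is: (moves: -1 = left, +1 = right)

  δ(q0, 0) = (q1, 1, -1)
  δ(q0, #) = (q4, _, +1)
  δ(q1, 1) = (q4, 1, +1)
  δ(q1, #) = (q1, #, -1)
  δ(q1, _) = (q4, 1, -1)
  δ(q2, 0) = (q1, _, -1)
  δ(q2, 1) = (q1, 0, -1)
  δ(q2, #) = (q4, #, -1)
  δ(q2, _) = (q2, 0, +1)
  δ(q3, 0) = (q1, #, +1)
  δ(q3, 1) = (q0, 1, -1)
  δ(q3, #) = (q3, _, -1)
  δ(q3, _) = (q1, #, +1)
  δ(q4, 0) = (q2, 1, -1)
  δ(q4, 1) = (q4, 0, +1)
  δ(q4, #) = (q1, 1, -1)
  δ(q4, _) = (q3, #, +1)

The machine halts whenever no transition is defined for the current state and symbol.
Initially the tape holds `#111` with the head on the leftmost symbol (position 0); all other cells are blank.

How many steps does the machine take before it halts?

9

state=q0 head=0 tape=[#]111___   (q0,#)→(q4,_,+1)
state=q4 head=1 tape=_[1]11___   (q4,1)→(q4,0,+1)
state=q4 head=2 tape=_0[1]1___   (q4,1)→(q4,0,+1)
state=q4 head=3 tape=_00[1]___   (q4,1)→(q4,0,+1)
state=q4 head=4 tape=_000[_]__   (q4,_)→(q3,#,+1)
state=q3 head=5 tape=_000#[_]_   (q3,_)→(q1,#,+1)
state=q1 head=6 tape=_000##[_]   (q1,_)→(q4,1,-1)
state=q4 head=5 tape=_000#[#]1   (q4,#)→(q1,1,-1)
state=q1 head=4 tape=_000[#]11   (q1,#)→(q1,#,-1)
state=q1 head=3 tape=_00[0]#11
M halts after 9 transitions.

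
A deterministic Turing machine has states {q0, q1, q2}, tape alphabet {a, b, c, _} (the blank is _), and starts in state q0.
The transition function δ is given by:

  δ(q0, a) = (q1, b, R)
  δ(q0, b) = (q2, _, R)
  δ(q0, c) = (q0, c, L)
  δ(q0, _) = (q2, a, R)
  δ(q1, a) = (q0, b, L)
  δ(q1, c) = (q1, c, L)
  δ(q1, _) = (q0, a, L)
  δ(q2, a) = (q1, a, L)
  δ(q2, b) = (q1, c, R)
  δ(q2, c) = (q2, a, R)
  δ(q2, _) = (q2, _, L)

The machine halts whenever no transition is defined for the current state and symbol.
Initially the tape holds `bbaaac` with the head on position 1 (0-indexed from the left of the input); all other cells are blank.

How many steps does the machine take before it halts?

state=q0 head=1 tape=__b[b]aaac   (q0,b)→(q2,_,R)
state=q2 head=2 tape=__b_[a]aac   (q2,a)→(q1,a,L)
state=q1 head=1 tape=__b[_]aaac   (q1,_)→(q0,a,L)
state=q0 head=0 tape=__[b]aaaac   (q0,b)→(q2,_,R)
state=q2 head=1 tape=___[a]aaac   (q2,a)→(q1,a,L)
state=q1 head=0 tape=__[_]aaaac   (q1,_)→(q0,a,L)
state=q0 head=-1 tape=_[_]aaaaac   (q0,_)→(q2,a,R)
state=q2 head=0 tape=_a[a]aaaac   (q2,a)→(q1,a,L)
state=q1 head=-1 tape=_[a]aaaaac   (q1,a)→(q0,b,L)
state=q0 head=-2 tape=[_]baaaaac   (q0,_)→(q2,a,R)
state=q2 head=-1 tape=a[b]aaaaac   (q2,b)→(q1,c,R)
state=q1 head=0 tape=ac[a]aaaac   (q1,a)→(q0,b,L)
state=q0 head=-1 tape=a[c]baaaac   (q0,c)→(q0,c,L)
state=q0 head=-2 tape=[a]cbaaaac   (q0,a)→(q1,b,R)
state=q1 head=-1 tape=b[c]baaaac   (q1,c)→(q1,c,L)
state=q1 head=-2 tape=[b]cbaaaac
M halts after 15 transitions.

15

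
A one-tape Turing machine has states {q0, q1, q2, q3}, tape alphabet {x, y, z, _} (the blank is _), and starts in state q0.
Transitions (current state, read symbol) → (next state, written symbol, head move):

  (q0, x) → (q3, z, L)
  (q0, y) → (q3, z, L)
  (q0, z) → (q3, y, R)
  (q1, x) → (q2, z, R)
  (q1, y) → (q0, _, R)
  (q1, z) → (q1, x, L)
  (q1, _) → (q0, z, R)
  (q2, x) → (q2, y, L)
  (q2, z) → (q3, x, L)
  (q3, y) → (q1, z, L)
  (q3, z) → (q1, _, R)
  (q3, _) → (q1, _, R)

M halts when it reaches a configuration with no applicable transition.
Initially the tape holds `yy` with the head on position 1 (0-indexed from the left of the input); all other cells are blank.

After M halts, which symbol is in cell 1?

state=q0 head=1 tape=_y[y]__   (q0,y)→(q3,z,L)
state=q3 head=0 tape=_[y]z__   (q3,y)→(q1,z,L)
state=q1 head=-1 tape=[_]zz__   (q1,_)→(q0,z,R)
state=q0 head=0 tape=z[z]z__   (q0,z)→(q3,y,R)
state=q3 head=1 tape=zy[z]__   (q3,z)→(q1,_,R)
state=q1 head=2 tape=zy_[_]_   (q1,_)→(q0,z,R)
state=q0 head=3 tape=zy_z[_]
Cell 1 holds _ when M halts.

_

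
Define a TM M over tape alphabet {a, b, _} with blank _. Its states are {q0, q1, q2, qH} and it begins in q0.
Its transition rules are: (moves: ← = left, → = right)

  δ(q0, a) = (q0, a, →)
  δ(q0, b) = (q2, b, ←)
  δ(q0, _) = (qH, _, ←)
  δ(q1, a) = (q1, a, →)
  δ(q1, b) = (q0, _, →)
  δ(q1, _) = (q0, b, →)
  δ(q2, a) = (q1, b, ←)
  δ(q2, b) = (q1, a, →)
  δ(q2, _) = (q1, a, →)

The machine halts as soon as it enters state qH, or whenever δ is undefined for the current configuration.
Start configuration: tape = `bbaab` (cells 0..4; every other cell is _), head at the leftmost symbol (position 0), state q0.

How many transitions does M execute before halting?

state=q0 head=0 tape=_[b]baab_   (q0,b)→(q2,b,←)
state=q2 head=-1 tape=[_]bbaab_   (q2,_)→(q1,a,→)
state=q1 head=0 tape=a[b]baab_   (q1,b)→(q0,_,→)
state=q0 head=1 tape=a_[b]aab_   (q0,b)→(q2,b,←)
state=q2 head=0 tape=a[_]baab_   (q2,_)→(q1,a,→)
state=q1 head=1 tape=aa[b]aab_   (q1,b)→(q0,_,→)
state=q0 head=2 tape=aa_[a]ab_   (q0,a)→(q0,a,→)
state=q0 head=3 tape=aa_a[a]b_   (q0,a)→(q0,a,→)
state=q0 head=4 tape=aa_aa[b]_   (q0,b)→(q2,b,←)
state=q2 head=3 tape=aa_a[a]b_   (q2,a)→(q1,b,←)
state=q1 head=2 tape=aa_[a]bb_   (q1,a)→(q1,a,→)
state=q1 head=3 tape=aa_a[b]b_   (q1,b)→(q0,_,→)
state=q0 head=4 tape=aa_a_[b]_   (q0,b)→(q2,b,←)
state=q2 head=3 tape=aa_a[_]b_   (q2,_)→(q1,a,→)
state=q1 head=4 tape=aa_aa[b]_   (q1,b)→(q0,_,→)
state=q0 head=5 tape=aa_aa_[_]   (q0,_)→(qH,_,←)
state=qH head=4 tape=aa_aa[_]_
M halts after 16 transitions.

16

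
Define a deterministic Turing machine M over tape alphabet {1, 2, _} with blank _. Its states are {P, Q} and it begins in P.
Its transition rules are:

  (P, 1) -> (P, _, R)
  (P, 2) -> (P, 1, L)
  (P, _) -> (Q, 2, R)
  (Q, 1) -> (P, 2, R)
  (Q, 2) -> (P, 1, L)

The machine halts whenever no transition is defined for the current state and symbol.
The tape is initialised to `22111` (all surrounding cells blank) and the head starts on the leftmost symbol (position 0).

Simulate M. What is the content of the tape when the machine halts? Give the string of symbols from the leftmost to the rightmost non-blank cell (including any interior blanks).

P | __[2]2111__   read 2 → write 1, move L, go to P
P | _[_]12111__   read _ → write 2, move R, go to Q
Q | _2[1]2111__   read 1 → write 2, move R, go to P
P | _22[2]111__   read 2 → write 1, move L, go to P
P | _2[2]1111__   read 2 → write 1, move L, go to P
P | _[2]11111__   read 2 → write 1, move L, go to P
P | [_]111111__   read _ → write 2, move R, go to Q
Q | 2[1]11111__   read 1 → write 2, move R, go to P
P | 22[1]1111__   read 1 → write _, move R, go to P
P | 22_[1]111__   read 1 → write _, move R, go to P
P | 22__[1]11__   read 1 → write _, move R, go to P
P | 22___[1]1__   read 1 → write _, move R, go to P
P | 22____[1]__   read 1 → write _, move R, go to P
P | 22_____[_]_   read _ → write 2, move R, go to Q
Q | 22_____2[_]
The non-blank tape span at halt is 22_____2.

22_____2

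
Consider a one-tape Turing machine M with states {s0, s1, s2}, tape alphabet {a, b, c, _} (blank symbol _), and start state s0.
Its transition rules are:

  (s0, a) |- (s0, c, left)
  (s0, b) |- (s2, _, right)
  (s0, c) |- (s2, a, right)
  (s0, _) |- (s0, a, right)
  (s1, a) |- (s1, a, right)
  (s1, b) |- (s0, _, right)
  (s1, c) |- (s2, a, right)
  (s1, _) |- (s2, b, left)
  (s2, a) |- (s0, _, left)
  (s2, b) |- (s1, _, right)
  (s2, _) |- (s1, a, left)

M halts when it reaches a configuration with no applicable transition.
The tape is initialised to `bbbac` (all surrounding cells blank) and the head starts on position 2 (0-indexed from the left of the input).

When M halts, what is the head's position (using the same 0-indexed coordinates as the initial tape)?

2

state=s0 head=2 tape=bb[b]ac__   (s0,b)→(s2,_,right)
state=s2 head=3 tape=bb_[a]c__   (s2,a)→(s0,_,left)
state=s0 head=2 tape=bb[_]_c__   (s0,_)→(s0,a,right)
state=s0 head=3 tape=bba[_]c__   (s0,_)→(s0,a,right)
state=s0 head=4 tape=bbaa[c]__   (s0,c)→(s2,a,right)
state=s2 head=5 tape=bbaaa[_]_   (s2,_)→(s1,a,left)
state=s1 head=4 tape=bbaa[a]a_   (s1,a)→(s1,a,right)
state=s1 head=5 tape=bbaaa[a]_   (s1,a)→(s1,a,right)
state=s1 head=6 tape=bbaaaa[_]   (s1,_)→(s2,b,left)
state=s2 head=5 tape=bbaaa[a]b   (s2,a)→(s0,_,left)
state=s0 head=4 tape=bbaa[a]_b   (s0,a)→(s0,c,left)
state=s0 head=3 tape=bba[a]c_b   (s0,a)→(s0,c,left)
state=s0 head=2 tape=bb[a]cc_b   (s0,a)→(s0,c,left)
state=s0 head=1 tape=b[b]ccc_b   (s0,b)→(s2,_,right)
state=s2 head=2 tape=b_[c]cc_b
At halt the head is at cell 2.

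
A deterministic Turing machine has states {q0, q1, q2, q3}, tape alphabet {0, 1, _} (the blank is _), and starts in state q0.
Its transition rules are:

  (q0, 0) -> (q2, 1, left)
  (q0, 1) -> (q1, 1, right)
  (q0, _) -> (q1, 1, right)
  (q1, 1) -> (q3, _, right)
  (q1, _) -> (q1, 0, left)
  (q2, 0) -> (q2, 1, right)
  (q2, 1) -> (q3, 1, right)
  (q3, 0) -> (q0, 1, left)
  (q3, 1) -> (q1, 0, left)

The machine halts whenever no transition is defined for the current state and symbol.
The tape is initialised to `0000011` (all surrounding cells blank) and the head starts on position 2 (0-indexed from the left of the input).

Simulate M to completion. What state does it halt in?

state=q0 head=2 tape=00[0]0011_   (q0,0)→(q2,1,left)
state=q2 head=1 tape=0[0]10011_   (q2,0)→(q2,1,right)
state=q2 head=2 tape=01[1]0011_   (q2,1)→(q3,1,right)
state=q3 head=3 tape=011[0]011_   (q3,0)→(q0,1,left)
state=q0 head=2 tape=01[1]1011_   (q0,1)→(q1,1,right)
state=q1 head=3 tape=011[1]011_   (q1,1)→(q3,_,right)
state=q3 head=4 tape=011_[0]11_   (q3,0)→(q0,1,left)
state=q0 head=3 tape=011[_]111_   (q0,_)→(q1,1,right)
state=q1 head=4 tape=0111[1]11_   (q1,1)→(q3,_,right)
state=q3 head=5 tape=0111_[1]1_   (q3,1)→(q1,0,left)
state=q1 head=4 tape=0111[_]01_   (q1,_)→(q1,0,left)
state=q1 head=3 tape=011[1]001_   (q1,1)→(q3,_,right)
state=q3 head=4 tape=011_[0]01_   (q3,0)→(q0,1,left)
state=q0 head=3 tape=011[_]101_   (q0,_)→(q1,1,right)
state=q1 head=4 tape=0111[1]01_   (q1,1)→(q3,_,right)
state=q3 head=5 tape=0111_[0]1_   (q3,0)→(q0,1,left)
state=q0 head=4 tape=0111[_]11_   (q0,_)→(q1,1,right)
state=q1 head=5 tape=01111[1]1_   (q1,1)→(q3,_,right)
state=q3 head=6 tape=01111_[1]_   (q3,1)→(q1,0,left)
state=q1 head=5 tape=01111[_]0_   (q1,_)→(q1,0,left)
state=q1 head=4 tape=0111[1]00_   (q1,1)→(q3,_,right)
state=q3 head=5 tape=0111_[0]0_   (q3,0)→(q0,1,left)
state=q0 head=4 tape=0111[_]10_   (q0,_)→(q1,1,right)
state=q1 head=5 tape=01111[1]0_   (q1,1)→(q3,_,right)
state=q3 head=6 tape=01111_[0]_   (q3,0)→(q0,1,left)
state=q0 head=5 tape=01111[_]1_   (q0,_)→(q1,1,right)
state=q1 head=6 tape=011111[1]_   (q1,1)→(q3,_,right)
state=q3 head=7 tape=011111_[_]
No transition is defined for (q3, _); M halts in state q3.

q3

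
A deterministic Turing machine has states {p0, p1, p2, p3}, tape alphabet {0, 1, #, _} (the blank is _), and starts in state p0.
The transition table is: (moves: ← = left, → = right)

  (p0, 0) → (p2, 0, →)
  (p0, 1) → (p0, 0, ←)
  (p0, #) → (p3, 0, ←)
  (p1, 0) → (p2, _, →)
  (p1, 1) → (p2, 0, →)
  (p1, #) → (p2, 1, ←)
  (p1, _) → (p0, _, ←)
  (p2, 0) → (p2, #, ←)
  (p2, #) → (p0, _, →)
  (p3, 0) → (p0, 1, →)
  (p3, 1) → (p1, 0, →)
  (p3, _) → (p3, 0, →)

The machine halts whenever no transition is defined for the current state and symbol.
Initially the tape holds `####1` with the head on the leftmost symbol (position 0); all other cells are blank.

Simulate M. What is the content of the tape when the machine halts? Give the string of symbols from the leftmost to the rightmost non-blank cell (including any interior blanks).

00_##0

state=p0 head=0 tape=_[#]###1   (p0,#)→(p3,0,←)
state=p3 head=-1 tape=[_]0###1   (p3,_)→(p3,0,→)
state=p3 head=0 tape=0[0]###1   (p3,0)→(p0,1,→)
state=p0 head=1 tape=01[#]##1   (p0,#)→(p3,0,←)
state=p3 head=0 tape=0[1]0##1   (p3,1)→(p1,0,→)
state=p1 head=1 tape=00[0]##1   (p1,0)→(p2,_,→)
state=p2 head=2 tape=00_[#]#1   (p2,#)→(p0,_,→)
state=p0 head=3 tape=00__[#]1   (p0,#)→(p3,0,←)
state=p3 head=2 tape=00_[_]01   (p3,_)→(p3,0,→)
state=p3 head=3 tape=00_0[0]1   (p3,0)→(p0,1,→)
state=p0 head=4 tape=00_01[1]   (p0,1)→(p0,0,←)
state=p0 head=3 tape=00_0[1]0   (p0,1)→(p0,0,←)
state=p0 head=2 tape=00_[0]00   (p0,0)→(p2,0,→)
state=p2 head=3 tape=00_0[0]0   (p2,0)→(p2,#,←)
state=p2 head=2 tape=00_[0]#0   (p2,0)→(p2,#,←)
state=p2 head=1 tape=00[_]##0
The non-blank tape span at halt is 00_##0.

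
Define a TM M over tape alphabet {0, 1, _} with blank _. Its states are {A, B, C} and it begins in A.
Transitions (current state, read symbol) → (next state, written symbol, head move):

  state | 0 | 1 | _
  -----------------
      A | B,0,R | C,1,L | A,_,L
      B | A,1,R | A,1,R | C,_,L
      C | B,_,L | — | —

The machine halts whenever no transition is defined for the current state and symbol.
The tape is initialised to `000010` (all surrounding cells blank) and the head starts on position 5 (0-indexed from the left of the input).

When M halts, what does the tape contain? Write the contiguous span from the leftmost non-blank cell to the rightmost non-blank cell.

1_1_1

state=A head=5 tape=_00001[0]_   (A,0)→(B,0,R)
state=B head=6 tape=_000010[_]   (B,_)→(C,_,L)
state=C head=5 tape=_00001[0]_   (C,0)→(B,_,L)
state=B head=4 tape=_0000[1]__   (B,1)→(A,1,R)
state=A head=5 tape=_00001[_]_   (A,_)→(A,_,L)
state=A head=4 tape=_0000[1]__   (A,1)→(C,1,L)
state=C head=3 tape=_000[0]1__   (C,0)→(B,_,L)
state=B head=2 tape=_00[0]_1__   (B,0)→(A,1,R)
state=A head=3 tape=_001[_]1__   (A,_)→(A,_,L)
state=A head=2 tape=_00[1]_1__   (A,1)→(C,1,L)
state=C head=1 tape=_0[0]1_1__   (C,0)→(B,_,L)
state=B head=0 tape=_[0]_1_1__   (B,0)→(A,1,R)
state=A head=1 tape=_1[_]1_1__   (A,_)→(A,_,L)
state=A head=0 tape=_[1]_1_1__   (A,1)→(C,1,L)
state=C head=-1 tape=[_]1_1_1__
The non-blank tape span at halt is 1_1_1.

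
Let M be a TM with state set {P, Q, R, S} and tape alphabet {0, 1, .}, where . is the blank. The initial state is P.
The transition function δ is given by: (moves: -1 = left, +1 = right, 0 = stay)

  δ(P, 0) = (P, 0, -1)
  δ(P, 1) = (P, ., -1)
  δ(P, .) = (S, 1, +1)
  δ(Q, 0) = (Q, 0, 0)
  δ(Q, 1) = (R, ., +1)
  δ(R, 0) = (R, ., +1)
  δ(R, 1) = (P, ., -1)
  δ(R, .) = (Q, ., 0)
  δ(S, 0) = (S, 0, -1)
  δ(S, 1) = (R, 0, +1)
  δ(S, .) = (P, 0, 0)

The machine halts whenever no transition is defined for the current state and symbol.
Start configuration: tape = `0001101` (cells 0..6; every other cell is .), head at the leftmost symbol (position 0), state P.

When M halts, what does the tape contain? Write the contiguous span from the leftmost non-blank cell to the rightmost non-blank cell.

state=P head=0 tape=..[0]001101   (P,0)→(P,0,-1)
state=P head=-1 tape=.[.]0001101   (P,.)→(S,1,+1)
state=S head=0 tape=.1[0]001101   (S,0)→(S,0,-1)
state=S head=-1 tape=.[1]0001101   (S,1)→(R,0,+1)
state=R head=0 tape=.0[0]001101   (R,0)→(R,.,+1)
state=R head=1 tape=.0.[0]01101   (R,0)→(R,.,+1)
state=R head=2 tape=.0..[0]1101   (R,0)→(R,.,+1)
state=R head=3 tape=.0...[1]101   (R,1)→(P,.,-1)
state=P head=2 tape=.0..[.].101   (P,.)→(S,1,+1)
state=S head=3 tape=.0..1[.]101   (S,.)→(P,0,0)
state=P head=3 tape=.0..1[0]101   (P,0)→(P,0,-1)
state=P head=2 tape=.0..[1]0101   (P,1)→(P,.,-1)
state=P head=1 tape=.0.[.].0101   (P,.)→(S,1,+1)
state=S head=2 tape=.0.1[.]0101   (S,.)→(P,0,0)
state=P head=2 tape=.0.1[0]0101   (P,0)→(P,0,-1)
state=P head=1 tape=.0.[1]00101   (P,1)→(P,.,-1)
state=P head=0 tape=.0[.].00101   (P,.)→(S,1,+1)
state=S head=1 tape=.01[.]00101   (S,.)→(P,0,0)
state=P head=1 tape=.01[0]00101   (P,0)→(P,0,-1)
state=P head=0 tape=.0[1]000101   (P,1)→(P,.,-1)
state=P head=-1 tape=.[0].000101   (P,0)→(P,0,-1)
state=P head=-2 tape=[.]0.000101   (P,.)→(S,1,+1)
state=S head=-1 tape=1[0].000101   (S,0)→(S,0,-1)
state=S head=-2 tape=[1]0.000101   (S,1)→(R,0,+1)
state=R head=-1 tape=0[0].000101   (R,0)→(R,.,+1)
state=R head=0 tape=0.[.]000101   (R,.)→(Q,.,0)
state=Q head=0 tape=0.[.]000101
The non-blank tape span at halt is 0..000101.

0..000101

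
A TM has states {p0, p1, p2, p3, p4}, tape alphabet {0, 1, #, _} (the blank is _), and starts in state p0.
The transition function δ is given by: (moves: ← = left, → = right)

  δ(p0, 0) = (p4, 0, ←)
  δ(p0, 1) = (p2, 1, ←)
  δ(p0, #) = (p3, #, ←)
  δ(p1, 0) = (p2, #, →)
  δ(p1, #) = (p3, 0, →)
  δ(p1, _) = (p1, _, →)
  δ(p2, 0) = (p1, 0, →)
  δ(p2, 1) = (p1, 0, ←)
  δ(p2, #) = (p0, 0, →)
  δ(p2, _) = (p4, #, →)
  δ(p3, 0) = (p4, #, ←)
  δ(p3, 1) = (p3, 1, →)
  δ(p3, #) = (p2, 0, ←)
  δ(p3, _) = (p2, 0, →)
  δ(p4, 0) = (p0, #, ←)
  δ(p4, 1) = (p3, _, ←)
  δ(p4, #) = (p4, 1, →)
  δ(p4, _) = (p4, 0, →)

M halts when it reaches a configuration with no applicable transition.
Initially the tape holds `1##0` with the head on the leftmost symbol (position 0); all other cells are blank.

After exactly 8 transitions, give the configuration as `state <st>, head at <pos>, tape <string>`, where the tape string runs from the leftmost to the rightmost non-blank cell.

p0 | ___[1]##0   read 1 → write 1, move ←, go to p2
p2 | __[_]1##0   read _ → write #, move →, go to p4
p4 | __#[1]##0   read 1 → write _, move ←, go to p3
p3 | __[#]_##0   read # → write 0, move ←, go to p2
p2 | _[_]0_##0   read _ → write #, move →, go to p4
p4 | _#[0]_##0   read 0 → write #, move ←, go to p0
p0 | _[#]#_##0   read # → write #, move ←, go to p3
p3 | [_]##_##0   read _ → write 0, move →, go to p2
p2 | 0[#]#_##0
After 8 steps: state p2, head at -2, tape 0##_##0.

state p2, head at -2, tape 0##_##0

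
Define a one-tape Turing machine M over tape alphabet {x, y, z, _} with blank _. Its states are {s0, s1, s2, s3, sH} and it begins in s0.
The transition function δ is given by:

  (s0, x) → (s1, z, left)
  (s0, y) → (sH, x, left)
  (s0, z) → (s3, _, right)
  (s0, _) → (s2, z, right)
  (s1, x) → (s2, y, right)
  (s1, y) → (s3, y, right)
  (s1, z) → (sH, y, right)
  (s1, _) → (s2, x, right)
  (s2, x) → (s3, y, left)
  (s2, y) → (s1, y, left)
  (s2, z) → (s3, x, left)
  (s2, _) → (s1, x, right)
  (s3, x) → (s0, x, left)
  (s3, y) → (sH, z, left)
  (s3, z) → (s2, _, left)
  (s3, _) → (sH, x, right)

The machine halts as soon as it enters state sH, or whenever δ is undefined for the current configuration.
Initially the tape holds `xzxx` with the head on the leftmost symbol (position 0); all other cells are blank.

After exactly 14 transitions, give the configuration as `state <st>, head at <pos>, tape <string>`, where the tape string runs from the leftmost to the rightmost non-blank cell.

state=s0 head=0 tape=___[x]zxx   (s0,x)→(s1,z,left)
state=s1 head=-1 tape=__[_]zzxx   (s1,_)→(s2,x,right)
state=s2 head=0 tape=__x[z]zxx   (s2,z)→(s3,x,left)
state=s3 head=-1 tape=__[x]xzxx   (s3,x)→(s0,x,left)
state=s0 head=-2 tape=_[_]xxzxx   (s0,_)→(s2,z,right)
state=s2 head=-1 tape=_z[x]xzxx   (s2,x)→(s3,y,left)
state=s3 head=-2 tape=_[z]yxzxx   (s3,z)→(s2,_,left)
state=s2 head=-3 tape=[_]_yxzxx   (s2,_)→(s1,x,right)
state=s1 head=-2 tape=x[_]yxzxx   (s1,_)→(s2,x,right)
state=s2 head=-1 tape=xx[y]xzxx   (s2,y)→(s1,y,left)
state=s1 head=-2 tape=x[x]yxzxx   (s1,x)→(s2,y,right)
state=s2 head=-1 tape=xy[y]xzxx   (s2,y)→(s1,y,left)
state=s1 head=-2 tape=x[y]yxzxx   (s1,y)→(s3,y,right)
state=s3 head=-1 tape=xy[y]xzxx   (s3,y)→(sH,z,left)
state=sH head=-2 tape=x[y]zxzxx
After 14 steps: state sH, head at -2, tape xyzxzxx.

state sH, head at -2, tape xyzxzxx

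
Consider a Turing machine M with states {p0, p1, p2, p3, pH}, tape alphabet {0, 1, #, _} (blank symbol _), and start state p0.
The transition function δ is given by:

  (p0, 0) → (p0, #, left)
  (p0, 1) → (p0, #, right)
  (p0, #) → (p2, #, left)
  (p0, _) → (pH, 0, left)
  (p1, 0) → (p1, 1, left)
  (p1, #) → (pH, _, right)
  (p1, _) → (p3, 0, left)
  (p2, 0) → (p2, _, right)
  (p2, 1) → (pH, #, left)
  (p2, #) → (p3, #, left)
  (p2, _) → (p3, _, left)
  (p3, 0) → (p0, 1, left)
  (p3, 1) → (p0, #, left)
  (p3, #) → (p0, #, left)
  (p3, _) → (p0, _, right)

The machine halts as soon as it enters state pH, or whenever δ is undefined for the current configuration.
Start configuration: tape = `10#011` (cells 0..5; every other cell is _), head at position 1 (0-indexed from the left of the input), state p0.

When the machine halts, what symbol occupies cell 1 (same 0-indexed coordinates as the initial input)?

p0 | __1[0]#011   read 0 → write #, move left, go to p0
p0 | __[1]##011   read 1 → write #, move right, go to p0
p0 | __#[#]#011   read # → write #, move left, go to p2
p2 | __[#]##011   read # → write #, move left, go to p3
p3 | _[_]###011   read _ → write _, move right, go to p0
p0 | __[#]##011   read # → write #, move left, go to p2
p2 | _[_]###011   read _ → write _, move left, go to p3
p3 | [_]_###011   read _ → write _, move right, go to p0
p0 | _[_]###011   read _ → write 0, move left, go to pH
pH | [_]0###011
Cell 1 holds # when M halts.

#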